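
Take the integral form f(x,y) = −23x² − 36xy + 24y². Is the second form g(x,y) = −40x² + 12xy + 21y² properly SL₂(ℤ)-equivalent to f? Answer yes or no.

D₁ = 3504, D₂ = 3504
river cycle of f (length 8): (24, 36, -23), (-23, 56, 4), (4, 56, -23), (-23, 36, 24), (24, 12, -35), (-35, 58, 1), (1, 58, -35), (-35, 12, 24)
river cycle of g (length 10): (21, 30, -31), (-31, 32, 20), (20, 48, -15), (-15, 42, 29), (29, 16, -28), (-28, 40, 17), (17, 28, -40), (-40, 52, 5), (5, 58, -7), (-7, 54, 21)
cycles differ ⇒ inequivalent

no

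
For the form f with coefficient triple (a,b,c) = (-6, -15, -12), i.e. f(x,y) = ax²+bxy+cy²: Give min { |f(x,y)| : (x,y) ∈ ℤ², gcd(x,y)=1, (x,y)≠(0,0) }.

translate: b→3 (≡15 mod 12), so (6,15,12)→(6,3,3)
flip: (6,3,3)→(3,-3,6)
translate: b→3 (≡-3 mod 6), so (3,-3,6)→(3,3,6)
reduced (well bottom): (3,3,6) with a≤c, −a<b≤a
well minimum |f| = |-3| = 3 (negative-definite)

3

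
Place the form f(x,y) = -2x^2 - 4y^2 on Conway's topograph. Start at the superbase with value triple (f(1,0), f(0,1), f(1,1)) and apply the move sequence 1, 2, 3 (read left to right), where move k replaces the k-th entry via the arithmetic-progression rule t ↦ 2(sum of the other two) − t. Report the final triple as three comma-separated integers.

start (-2,-4,-6) = (f(1,0),f(0,1),f(1,1))
replace slot 1: 2·((-4)+(-6)) − (-2) = -18 → (-18,-4,-6)
replace slot 2: 2·((-18)+(-6)) − (-4) = -44 → (-18,-44,-6)
replace slot 3: 2·((-18)+(-44)) − (-6) = -118 → (-18,-44,-118)

-18,-44,-118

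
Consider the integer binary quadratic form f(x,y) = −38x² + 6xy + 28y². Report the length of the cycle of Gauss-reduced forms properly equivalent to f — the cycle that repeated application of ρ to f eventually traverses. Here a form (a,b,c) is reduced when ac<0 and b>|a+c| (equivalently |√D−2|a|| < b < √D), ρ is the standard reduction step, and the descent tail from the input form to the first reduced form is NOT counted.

D = 4292, ⌊√D⌋ = 65
descent: ρ → (28,50,-16)  [lands on river]
river: ρ → (-16,46,34)
river: ρ → (34,22,-28)
river: ρ → (-28,34,28)
river: ρ → (28,22,-34)
river: ρ → (-34,46,16)
river: ρ → (16,50,-28)
river: ρ → (-28,62,4)
river: ρ → (4,58,-58)
river: ρ → (-58,58,4)
river: ρ → (4,62,-28)
river: ρ → (-28,50,16)
river: ρ → (16,46,-34)
river: ρ → (-34,22,28)
river: ρ → (28,34,-28)
river: ρ → (-28,22,34)
river: ρ → (34,46,-16)
river: ρ → (-16,50,28)
river: ρ → (28,62,-4)
river: ρ → (-4,58,58)
river: ρ → (58,58,-4)
river: ρ → (-4,62,28)
ρ-cycle length = 22 (tail of 1 descent step not counted)

22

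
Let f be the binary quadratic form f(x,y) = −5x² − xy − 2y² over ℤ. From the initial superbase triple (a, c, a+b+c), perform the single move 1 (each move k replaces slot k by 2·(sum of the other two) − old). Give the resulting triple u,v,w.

start (-5,-2,-8) = (f(1,0),f(0,1),f(1,1))
replace slot 1: 2·((-2)+(-8)) − (-5) = -15 → (-15,-2,-8)

-15,-2,-8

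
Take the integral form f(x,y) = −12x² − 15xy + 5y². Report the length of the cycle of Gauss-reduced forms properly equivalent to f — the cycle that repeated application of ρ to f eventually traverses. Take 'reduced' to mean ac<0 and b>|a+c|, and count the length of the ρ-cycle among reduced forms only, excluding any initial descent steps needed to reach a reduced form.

D = 465, ⌊√D⌋ = 21
descent: ρ → (5,15,-12)  [lands on river]
river: ρ → (-12,9,8)
river: ρ → (8,7,-13)
river: ρ → (-13,19,2)
river: ρ → (2,21,-3)
river: ρ → (-3,21,2)
river: ρ → (2,19,-13)
river: ρ → (-13,7,8)
river: ρ → (8,9,-12)
river: ρ → (-12,15,5)
ρ-cycle length = 10 (tail of 1 descent step not counted)

10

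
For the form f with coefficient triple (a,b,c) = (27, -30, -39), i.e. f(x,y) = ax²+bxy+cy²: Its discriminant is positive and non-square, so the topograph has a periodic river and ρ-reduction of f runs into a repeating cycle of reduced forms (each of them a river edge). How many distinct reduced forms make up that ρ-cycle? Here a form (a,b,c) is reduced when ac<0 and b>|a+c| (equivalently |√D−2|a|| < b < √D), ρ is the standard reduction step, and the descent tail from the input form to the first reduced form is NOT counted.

D = 5112, ⌊√D⌋ = 71
descent: ρ → (-39,30,27)  [lands on river]
river: ρ → (27,24,-42)
river: ρ → (-42,60,9)
river: ρ → (9,66,-21)
river: ρ → (-21,60,18)
river: ρ → (18,48,-39)
ρ-cycle length = 6 (tail of 1 descent step not counted)

6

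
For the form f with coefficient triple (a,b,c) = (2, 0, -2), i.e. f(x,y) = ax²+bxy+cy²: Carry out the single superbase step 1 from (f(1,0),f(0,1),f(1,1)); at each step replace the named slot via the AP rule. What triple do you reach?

start (2,-2,0) = (f(1,0),f(0,1),f(1,1))
replace slot 1: 2·((-2)+0) − 2 = -6 → (-6,-2,0)

-6,-2,0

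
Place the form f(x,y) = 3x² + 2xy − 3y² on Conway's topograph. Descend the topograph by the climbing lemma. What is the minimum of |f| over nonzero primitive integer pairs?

river: ρ → (-3,4,2)
river: ρ → (2,4,-3)
river: ρ → (-3,2,3)
river: ρ → (3,4,-2)
river: ρ → (-2,4,3)
river: ρ → (3,2,-3)
closes: descent 0, river 6
min |a| on river = 2

2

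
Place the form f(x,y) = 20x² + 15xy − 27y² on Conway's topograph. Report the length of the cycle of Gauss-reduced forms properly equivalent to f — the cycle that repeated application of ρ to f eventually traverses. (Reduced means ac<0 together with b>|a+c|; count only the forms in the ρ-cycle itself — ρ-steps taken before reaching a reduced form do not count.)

D = 2385, ⌊√D⌋ = 48
river: ρ → (-27,39,8)
river: ρ → (8,41,-22)
river: ρ → (-22,47,2)
river: ρ → (2,45,-45)
river: ρ → (-45,45,2)
river: ρ → (2,47,-22)
river: ρ → (-22,41,8)
river: ρ → (8,39,-27)
river: ρ → (-27,15,20)
river: ρ → (20,25,-22)
river: ρ → (-22,19,23)
river: ρ → (23,27,-18)
river: ρ → (-18,45,5)
river: ρ → (5,45,-18)
river: ρ → (-18,27,23)
river: ρ → (23,19,-22)
river: ρ → (-22,25,20)
river: ρ → (20,15,-27)
ρ-cycle length = 18 (tail of 0 descent steps not counted)

18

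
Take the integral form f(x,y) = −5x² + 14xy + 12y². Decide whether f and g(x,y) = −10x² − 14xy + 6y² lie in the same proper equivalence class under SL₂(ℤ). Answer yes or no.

D₁ = 436, D₂ = 436
river cycle of f (length 30): (12, 10, -7), (-7, 18, 4), (4, 14, -15), (-15, 16, 3), (3, 20, -3), (-3, 16, 15), (15, 14, -4), (-4, 18, 7), (7, 10, -12), (-12, 14, 5), … (20 more)
river cycle of g (length 14): (6, 14, -10), (-10, 6, 10), (10, 14, -6), (-6, 10, 14), (14, 18, -2), (-2, 18, 14), (14, 10, -6), (-6, 14, 10), (10, 6, -10), (-10, 14, 6), … (4 more)
cycles differ ⇒ inequivalent

no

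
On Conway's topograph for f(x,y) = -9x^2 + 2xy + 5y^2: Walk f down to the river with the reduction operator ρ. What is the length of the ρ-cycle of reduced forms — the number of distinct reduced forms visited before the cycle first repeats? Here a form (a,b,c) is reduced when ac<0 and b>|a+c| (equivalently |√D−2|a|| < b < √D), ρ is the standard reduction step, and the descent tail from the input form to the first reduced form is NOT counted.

D = 184, ⌊√D⌋ = 13
descent: ρ → (5,8,-6)  [lands on river]
river: ρ → (-6,4,7)
river: ρ → (7,10,-3)
river: ρ → (-3,8,10)
river: ρ → (10,12,-1)
river: ρ → (-1,12,10)
river: ρ → (10,8,-3)
river: ρ → (-3,10,7)
river: ρ → (7,4,-6)
river: ρ → (-6,8,5)
river: ρ → (5,12,-2)
river: ρ → (-2,12,5)
ρ-cycle length = 12 (tail of 1 descent step not counted)

12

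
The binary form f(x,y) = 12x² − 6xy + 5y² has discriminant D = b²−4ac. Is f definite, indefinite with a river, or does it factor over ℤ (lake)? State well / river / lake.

D = b²−4ac = (-6)² − 4·12·5 = -204
D < 0 ⇒ definite ⇒ every region one sign ⇒ single well

well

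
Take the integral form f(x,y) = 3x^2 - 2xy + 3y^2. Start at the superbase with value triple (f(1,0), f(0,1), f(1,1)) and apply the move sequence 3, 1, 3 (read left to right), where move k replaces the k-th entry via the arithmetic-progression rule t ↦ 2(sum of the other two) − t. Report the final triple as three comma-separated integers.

start (3,3,4) = (f(1,0),f(0,1),f(1,1))
replace slot 3: 2·(3+3) − 4 = 8 → (3,3,8)
replace slot 1: 2·(3+8) − 3 = 19 → (19,3,8)
replace slot 3: 2·(19+3) − 8 = 36 → (19,3,36)

19,3,36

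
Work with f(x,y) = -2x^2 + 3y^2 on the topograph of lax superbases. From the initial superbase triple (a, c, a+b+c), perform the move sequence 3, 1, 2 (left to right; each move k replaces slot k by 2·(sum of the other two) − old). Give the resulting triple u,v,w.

start (-2,3,1) = (f(1,0),f(0,1),f(1,1))
replace slot 3: 2·((-2)+3) − 1 = 1 → (-2,3,1)
replace slot 1: 2·(3+1) − (-2) = 10 → (10,3,1)
replace slot 2: 2·(10+1) − 3 = 19 → (10,19,1)

10,19,1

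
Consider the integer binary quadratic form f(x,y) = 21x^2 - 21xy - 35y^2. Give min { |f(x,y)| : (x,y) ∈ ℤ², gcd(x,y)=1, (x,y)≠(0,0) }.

descent: ρ → (-35,21,21)  [lands on river]
river: ρ → (21,21,-35)
river: ρ → (-35,49,7)
river: ρ → (7,49,-35)
closes: descent 1, river 4
min |a| on river = 7

7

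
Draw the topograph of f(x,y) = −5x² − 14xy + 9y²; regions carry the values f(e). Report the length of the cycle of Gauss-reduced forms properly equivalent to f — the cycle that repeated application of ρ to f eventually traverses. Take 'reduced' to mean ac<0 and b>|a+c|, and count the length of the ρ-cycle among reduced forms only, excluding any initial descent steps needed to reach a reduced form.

D = 376, ⌊√D⌋ = 19
descent: ρ → (9,14,-5)  [lands on river]
river: ρ → (-5,16,6)
river: ρ → (6,8,-13)
river: ρ → (-13,18,1)
river: ρ → (1,18,-13)
river: ρ → (-13,8,6)
river: ρ → (6,16,-5)
river: ρ → (-5,14,9)
river: ρ → (9,4,-10)
river: ρ → (-10,16,3)
river: ρ → (3,14,-15)
river: ρ → (-15,16,2)
river: ρ → (2,16,-15)
river: ρ → (-15,14,3)
river: ρ → (3,16,-10)
river: ρ → (-10,4,9)
ρ-cycle length = 16 (tail of 1 descent step not counted)

16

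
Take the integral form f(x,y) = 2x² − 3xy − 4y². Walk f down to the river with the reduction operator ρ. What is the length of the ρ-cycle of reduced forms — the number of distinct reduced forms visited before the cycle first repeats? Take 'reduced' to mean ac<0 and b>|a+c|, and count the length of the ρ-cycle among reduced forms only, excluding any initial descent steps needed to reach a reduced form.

D = 41, ⌊√D⌋ = 6
descent: ρ → (-4,3,2)  [lands on river]
river: ρ → (2,5,-2)
river: ρ → (-2,3,4)
river: ρ → (4,5,-1)
river: ρ → (-1,5,4)
river: ρ → (4,3,-2)
river: ρ → (-2,5,2)
river: ρ → (2,3,-4)
river: ρ → (-4,5,1)
river: ρ → (1,5,-4)
ρ-cycle length = 10 (tail of 1 descent step not counted)

10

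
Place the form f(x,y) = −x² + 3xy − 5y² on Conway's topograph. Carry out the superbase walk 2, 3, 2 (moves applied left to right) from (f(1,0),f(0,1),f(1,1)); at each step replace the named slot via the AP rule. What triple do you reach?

start (-1,-5,-3) = (f(1,0),f(0,1),f(1,1))
replace slot 2: 2·((-1)+(-3)) − (-5) = -3 → (-1,-3,-3)
replace slot 3: 2·((-1)+(-3)) − (-3) = -5 → (-1,-3,-5)
replace slot 2: 2·((-1)+(-5)) − (-3) = -9 → (-1,-9,-5)

-1,-9,-5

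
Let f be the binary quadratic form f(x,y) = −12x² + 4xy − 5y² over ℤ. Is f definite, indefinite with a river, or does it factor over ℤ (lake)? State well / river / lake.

D = b²−4ac = 4² − 4·(-12)·(-5) = -224
D < 0 ⇒ definite ⇒ every region one sign ⇒ single well

well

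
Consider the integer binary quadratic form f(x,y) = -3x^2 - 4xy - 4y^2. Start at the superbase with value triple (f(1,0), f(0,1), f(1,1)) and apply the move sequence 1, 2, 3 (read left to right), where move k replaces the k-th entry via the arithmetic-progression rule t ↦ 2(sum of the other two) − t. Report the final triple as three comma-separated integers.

start (-3,-4,-11) = (f(1,0),f(0,1),f(1,1))
replace slot 1: 2·((-4)+(-11)) − (-3) = -27 → (-27,-4,-11)
replace slot 2: 2·((-27)+(-11)) − (-4) = -72 → (-27,-72,-11)
replace slot 3: 2·((-27)+(-72)) − (-11) = -187 → (-27,-72,-187)

-27,-72,-187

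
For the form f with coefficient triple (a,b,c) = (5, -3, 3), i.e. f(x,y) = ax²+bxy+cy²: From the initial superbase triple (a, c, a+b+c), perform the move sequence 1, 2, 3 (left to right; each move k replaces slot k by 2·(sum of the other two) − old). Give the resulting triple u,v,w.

start (5,3,5) = (f(1,0),f(0,1),f(1,1))
replace slot 1: 2·(3+5) − 5 = 11 → (11,3,5)
replace slot 2: 2·(11+5) − 3 = 29 → (11,29,5)
replace slot 3: 2·(11+29) − 5 = 75 → (11,29,75)

11,29,75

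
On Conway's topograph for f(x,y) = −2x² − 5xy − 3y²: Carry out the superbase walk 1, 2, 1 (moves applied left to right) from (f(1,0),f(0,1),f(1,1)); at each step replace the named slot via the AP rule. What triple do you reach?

start (-2,-3,-10) = (f(1,0),f(0,1),f(1,1))
replace slot 1: 2·((-3)+(-10)) − (-2) = -24 → (-24,-3,-10)
replace slot 2: 2·((-24)+(-10)) − (-3) = -65 → (-24,-65,-10)
replace slot 1: 2·((-65)+(-10)) − (-24) = -126 → (-126,-65,-10)

-126,-65,-10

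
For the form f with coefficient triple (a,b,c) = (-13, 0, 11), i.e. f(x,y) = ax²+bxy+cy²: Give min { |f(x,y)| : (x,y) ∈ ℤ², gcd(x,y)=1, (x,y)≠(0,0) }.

descent: ρ → (11,22,-2)  [lands on river]
river: ρ → (-2,22,11)
closes: descent 1, river 2
min |a| on river = 2

2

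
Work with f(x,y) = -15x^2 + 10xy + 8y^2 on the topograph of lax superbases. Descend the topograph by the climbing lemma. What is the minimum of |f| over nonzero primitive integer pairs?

river: ρ → (8,22,-3)
river: ρ → (-3,20,15)
river: ρ → (15,10,-8)
river: ρ → (-8,22,3)
river: ρ → (3,20,-15)
river: ρ → (-15,10,8)
closes: descent 0, river 6
min |a| on river = 3

3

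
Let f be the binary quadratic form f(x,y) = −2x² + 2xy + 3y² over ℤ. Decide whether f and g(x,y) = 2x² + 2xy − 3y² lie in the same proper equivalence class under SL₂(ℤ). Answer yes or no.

D₁ = 28, D₂ = 28
river cycle of f (length 4): (3, 4, -1), (-1, 4, 3), (3, 2, -2), (-2, 2, 3)
river cycle of g (length 4): (-3, 4, 1), (1, 4, -3), (-3, 2, 2), (2, 2, -3)
cycles differ ⇒ inequivalent

no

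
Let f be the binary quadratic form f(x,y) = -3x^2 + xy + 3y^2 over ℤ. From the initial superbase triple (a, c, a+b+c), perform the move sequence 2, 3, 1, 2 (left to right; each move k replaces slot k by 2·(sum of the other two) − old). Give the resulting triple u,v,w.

start (-3,3,1) = (f(1,0),f(0,1),f(1,1))
replace slot 2: 2·((-3)+1) − 3 = -7 → (-3,-7,1)
replace slot 3: 2·((-3)+(-7)) − 1 = -21 → (-3,-7,-21)
replace slot 1: 2·((-7)+(-21)) − (-3) = -53 → (-53,-7,-21)
replace slot 2: 2·((-53)+(-21)) − (-7) = -141 → (-53,-141,-21)

-53,-141,-21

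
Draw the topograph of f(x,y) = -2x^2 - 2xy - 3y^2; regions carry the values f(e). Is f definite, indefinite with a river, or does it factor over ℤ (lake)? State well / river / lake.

D = b²−4ac = (-2)² − 4·(-2)·(-3) = -20
D < 0 ⇒ definite ⇒ every region one sign ⇒ single well

well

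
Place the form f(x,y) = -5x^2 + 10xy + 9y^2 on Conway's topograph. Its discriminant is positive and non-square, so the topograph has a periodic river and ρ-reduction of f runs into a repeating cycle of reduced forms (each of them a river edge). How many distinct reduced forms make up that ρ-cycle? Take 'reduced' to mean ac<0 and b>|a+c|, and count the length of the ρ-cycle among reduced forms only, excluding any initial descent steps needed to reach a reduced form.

D = 280, ⌊√D⌋ = 16
river: ρ → (9,8,-6)
river: ρ → (-6,16,1)
river: ρ → (1,16,-6)
river: ρ → (-6,8,9)
river: ρ → (9,10,-5)
river: ρ → (-5,10,9)
ρ-cycle length = 6 (tail of 0 descent steps not counted)

6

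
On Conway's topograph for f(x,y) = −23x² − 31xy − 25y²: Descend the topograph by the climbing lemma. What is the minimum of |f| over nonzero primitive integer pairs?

translate: b→-15 (≡31 mod 46), so (23,31,25)→(23,-15,17)
flip: (23,-15,17)→(17,15,23)
reduced (well bottom): (17,15,23) with a≤c, −a<b≤a
well minimum |f| = |-17| = 17 (negative-definite)

17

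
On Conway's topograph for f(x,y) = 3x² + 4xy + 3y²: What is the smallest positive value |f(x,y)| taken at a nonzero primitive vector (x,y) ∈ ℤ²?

translate: b→-2 (≡4 mod 6), so (3,4,3)→(3,-2,2)
flip: (3,-2,2)→(2,2,3)
reduced (well bottom): (2,2,3) with a≤c, −a<b≤a
well minimum = a = 2

2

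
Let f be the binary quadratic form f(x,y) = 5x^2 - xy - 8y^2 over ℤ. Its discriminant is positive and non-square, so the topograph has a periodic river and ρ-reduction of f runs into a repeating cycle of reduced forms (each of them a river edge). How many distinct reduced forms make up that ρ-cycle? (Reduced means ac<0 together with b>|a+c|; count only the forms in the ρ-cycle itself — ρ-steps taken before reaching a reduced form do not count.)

D = 161, ⌊√D⌋ = 12
descent: ρ → (-8,1,5)
descent: ρ → (5,9,-4)  [lands on river]
river: ρ → (-4,7,7)
river: ρ → (7,7,-4)
river: ρ → (-4,9,5)
river: ρ → (5,11,-2)
river: ρ → (-2,9,10)
river: ρ → (10,11,-1)
river: ρ → (-1,11,10)
river: ρ → (10,9,-2)
river: ρ → (-2,11,5)
ρ-cycle length = 10 (tail of 2 descent steps not counted)

10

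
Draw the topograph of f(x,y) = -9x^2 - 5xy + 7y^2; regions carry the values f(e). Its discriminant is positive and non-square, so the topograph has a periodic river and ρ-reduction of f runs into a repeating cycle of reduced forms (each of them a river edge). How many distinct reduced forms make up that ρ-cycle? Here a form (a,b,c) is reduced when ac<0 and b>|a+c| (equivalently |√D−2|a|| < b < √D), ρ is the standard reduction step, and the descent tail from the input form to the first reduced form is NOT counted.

D = 277, ⌊√D⌋ = 16
descent: ρ → (7,5,-9)  [lands on river]
river: ρ → (-9,13,3)
river: ρ → (3,11,-13)
river: ρ → (-13,15,1)
river: ρ → (1,15,-13)
river: ρ → (-13,11,3)
river: ρ → (3,13,-9)
river: ρ → (-9,5,7)
river: ρ → (7,9,-7)
river: ρ → (-7,5,9)
river: ρ → (9,13,-3)
river: ρ → (-3,11,13)
river: ρ → (13,15,-1)
river: ρ → (-1,15,13)
river: ρ → (13,11,-3)
river: ρ → (-3,13,9)
river: ρ → (9,5,-7)
river: ρ → (-7,9,7)
ρ-cycle length = 18 (tail of 1 descent step not counted)

18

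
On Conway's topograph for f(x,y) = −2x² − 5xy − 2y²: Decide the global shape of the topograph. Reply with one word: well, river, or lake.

D = b²−4ac = (-5)² − 4·(-2)·(-2) = 9
D = 3² is a perfect square ⇒ form factors over ℤ ⇒ lakes

lake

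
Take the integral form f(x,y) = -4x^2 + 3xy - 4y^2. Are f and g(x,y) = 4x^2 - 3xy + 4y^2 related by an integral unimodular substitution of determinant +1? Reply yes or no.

D₁ = -55, D₂ = -55
f is negative-definite; reduce −f:
−f: flip: (4,-3,4)→(4,3,4)
−f: reduced (well bottom): (4,3,4) with a≤c, −a<b≤a
flip sign back: reduced form of f is (-4,-3,-4)
g: flip: (4,-3,4)→(4,3,4)
g: reduced (well bottom): (4,3,4) with a≤c, −a<b≤a
reduced forms (-4, -3, -4) vs (4, 3, 4) ⇒ inequivalent

no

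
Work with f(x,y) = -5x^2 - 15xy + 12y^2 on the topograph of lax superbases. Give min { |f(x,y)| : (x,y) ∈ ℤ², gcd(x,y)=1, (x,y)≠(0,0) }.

descent: ρ → (12,15,-5)  [lands on river]
river: ρ → (-5,15,12)
river: ρ → (12,9,-8)
river: ρ → (-8,7,13)
river: ρ → (13,19,-2)
river: ρ → (-2,21,3)
river: ρ → (3,21,-2)
river: ρ → (-2,19,13)
river: ρ → (13,7,-8)
river: ρ → (-8,9,12)
closes: descent 1, river 10
min |a| on river = 2

2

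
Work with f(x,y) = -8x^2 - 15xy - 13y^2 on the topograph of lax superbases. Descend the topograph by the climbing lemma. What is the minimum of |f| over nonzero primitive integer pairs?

translate: b→-1 (≡15 mod 16), so (8,15,13)→(8,-1,6)
flip: (8,-1,6)→(6,1,8)
reduced (well bottom): (6,1,8) with a≤c, −a<b≤a
well minimum |f| = |-6| = 6 (negative-definite)

6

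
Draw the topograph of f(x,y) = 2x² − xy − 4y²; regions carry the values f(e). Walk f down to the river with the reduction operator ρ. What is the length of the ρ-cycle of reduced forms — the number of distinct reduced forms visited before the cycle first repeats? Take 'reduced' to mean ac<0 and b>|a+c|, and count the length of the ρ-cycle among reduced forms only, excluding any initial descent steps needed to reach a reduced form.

D = 33, ⌊√D⌋ = 5
descent: ρ → (-4,1,2)
descent: ρ → (2,3,-3)  [lands on river]
river: ρ → (-3,3,2)
river: ρ → (2,5,-1)
river: ρ → (-1,5,2)
ρ-cycle length = 4 (tail of 2 descent steps not counted)

4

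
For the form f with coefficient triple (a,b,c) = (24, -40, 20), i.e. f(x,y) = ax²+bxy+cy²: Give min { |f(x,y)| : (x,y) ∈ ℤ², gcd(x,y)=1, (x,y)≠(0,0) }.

translate: b→8 (≡-40 mod 48), so (24,-40,20)→(24,8,4)
flip: (24,8,4)→(4,-8,24)
translate: b→0 (≡-8 mod 8), so (4,-8,24)→(4,0,20)
reduced (well bottom): (4,0,20) with a≤c, −a<b≤a
well minimum = a = 4

4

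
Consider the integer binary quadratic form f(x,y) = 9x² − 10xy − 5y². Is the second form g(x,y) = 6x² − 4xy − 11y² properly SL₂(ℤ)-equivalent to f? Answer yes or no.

D₁ = 280, D₂ = 280
river cycle of f (length 6): (-5, 10, 9), (9, 8, -6), (-6, 16, 1), (1, 16, -6), (-6, 8, 9), (9, 10, -5)
river cycle of g (length 6): (6, 8, -9), (-9, 10, 5), (5, 10, -9), (-9, 8, 6), (6, 16, -1), (-1, 16, 6)
cycles differ ⇒ inequivalent

no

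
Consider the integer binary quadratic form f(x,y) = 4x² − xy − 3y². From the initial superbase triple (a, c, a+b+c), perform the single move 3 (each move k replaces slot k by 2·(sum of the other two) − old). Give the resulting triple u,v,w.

start (4,-3,0) = (f(1,0),f(0,1),f(1,1))
replace slot 3: 2·(4+(-3)) − 0 = 2 → (4,-3,2)

4,-3,2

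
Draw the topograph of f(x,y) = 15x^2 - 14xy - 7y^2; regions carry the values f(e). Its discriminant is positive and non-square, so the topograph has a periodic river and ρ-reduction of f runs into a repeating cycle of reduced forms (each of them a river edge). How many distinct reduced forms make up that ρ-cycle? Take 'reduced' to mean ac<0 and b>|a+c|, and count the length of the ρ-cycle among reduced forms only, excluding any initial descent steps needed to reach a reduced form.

D = 616, ⌊√D⌋ = 24
descent: ρ → (-7,14,15)  [lands on river]
river: ρ → (15,16,-6)
river: ρ → (-6,20,9)
river: ρ → (9,16,-10)
river: ρ → (-10,24,1)
river: ρ → (1,24,-10)
river: ρ → (-10,16,9)
river: ρ → (9,20,-6)
river: ρ → (-6,16,15)
river: ρ → (15,14,-7)
ρ-cycle length = 10 (tail of 1 descent step not counted)

10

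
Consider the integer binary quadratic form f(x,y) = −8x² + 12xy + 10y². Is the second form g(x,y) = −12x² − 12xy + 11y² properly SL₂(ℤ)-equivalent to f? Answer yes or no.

D₁ = 464, D₂ = 672
discriminants differ ⇒ not SL₂(ℤ)-equivalent

no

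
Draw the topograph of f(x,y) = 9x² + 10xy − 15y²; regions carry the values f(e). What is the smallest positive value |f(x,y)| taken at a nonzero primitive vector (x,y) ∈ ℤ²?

river: ρ → (-15,20,4)
river: ρ → (4,20,-15)
river: ρ → (-15,10,9)
river: ρ → (9,8,-16)
river: ρ → (-16,24,1)
river: ρ → (1,24,-16)
river: ρ → (-16,8,9)
river: ρ → (9,10,-15)
closes: descent 0, river 8
min |a| on river = 1

1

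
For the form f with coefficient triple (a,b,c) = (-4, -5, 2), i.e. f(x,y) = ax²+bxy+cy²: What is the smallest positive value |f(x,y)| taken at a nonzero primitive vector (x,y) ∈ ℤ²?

descent: ρ → (2,5,-4)  [lands on river]
river: ρ → (-4,3,3)
river: ρ → (3,3,-4)
river: ρ → (-4,5,2)
river: ρ → (2,7,-1)
river: ρ → (-1,7,2)
closes: descent 1, river 6
min |a| on river = 1

1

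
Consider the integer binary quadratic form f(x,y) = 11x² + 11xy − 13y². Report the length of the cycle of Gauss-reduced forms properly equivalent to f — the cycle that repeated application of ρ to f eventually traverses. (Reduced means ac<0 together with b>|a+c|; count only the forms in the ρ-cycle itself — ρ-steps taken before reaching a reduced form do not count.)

D = 693, ⌊√D⌋ = 26
river: ρ → (-13,15,9)
river: ρ → (9,21,-7)
river: ρ → (-7,21,9)
river: ρ → (9,15,-13)
river: ρ → (-13,11,11)
river: ρ → (11,11,-13)
ρ-cycle length = 6 (tail of 0 descent steps not counted)

6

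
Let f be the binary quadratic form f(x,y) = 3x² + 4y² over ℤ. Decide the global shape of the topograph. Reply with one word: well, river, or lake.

D = b²−4ac = 0² − 4·3·4 = -48
D < 0 ⇒ definite ⇒ every region one sign ⇒ single well

well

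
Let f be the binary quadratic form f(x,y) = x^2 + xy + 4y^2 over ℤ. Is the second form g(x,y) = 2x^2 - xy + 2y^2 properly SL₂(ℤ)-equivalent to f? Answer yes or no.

D₁ = -15, D₂ = -15
f: reduced (well bottom): (1,1,4) with a≤c, −a<b≤a
g: flip: (2,-1,2)→(2,1,2)
g: reduced (well bottom): (2,1,2) with a≤c, −a<b≤a
reduced forms (1, 1, 4) vs (2, 1, 2) ⇒ inequivalent

no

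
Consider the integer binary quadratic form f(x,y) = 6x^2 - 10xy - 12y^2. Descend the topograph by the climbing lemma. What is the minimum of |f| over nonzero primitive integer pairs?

descent: ρ → (-12,10,6)  [lands on river]
river: ρ → (6,14,-8)
river: ρ → (-8,18,2)
river: ρ → (2,18,-8)
river: ρ → (-8,14,6)
river: ρ → (6,10,-12)
river: ρ → (-12,14,4)
river: ρ → (4,18,-4)
river: ρ → (-4,14,12)
river: ρ → (12,10,-6)
river: ρ → (-6,14,8)
river: ρ → (8,18,-2)
river: ρ → (-2,18,8)
river: ρ → (8,14,-6)
river: ρ → (-6,10,12)
river: ρ → (12,14,-4)
river: ρ → (-4,18,4)
river: ρ → (4,14,-12)
closes: descent 1, river 18
min |a| on river = 2

2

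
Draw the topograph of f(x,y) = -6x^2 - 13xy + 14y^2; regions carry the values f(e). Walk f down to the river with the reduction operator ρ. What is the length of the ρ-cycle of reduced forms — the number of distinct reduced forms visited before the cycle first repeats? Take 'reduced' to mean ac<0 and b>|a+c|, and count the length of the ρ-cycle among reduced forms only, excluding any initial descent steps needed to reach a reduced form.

D = 505, ⌊√D⌋ = 22
descent: ρ → (14,13,-6)  [lands on river]
river: ρ → (-6,11,16)
river: ρ → (16,21,-1)
river: ρ → (-1,21,16)
river: ρ → (16,11,-6)
river: ρ → (-6,13,14)
river: ρ → (14,15,-5)
river: ρ → (-5,15,14)
ρ-cycle length = 8 (tail of 1 descent step not counted)

8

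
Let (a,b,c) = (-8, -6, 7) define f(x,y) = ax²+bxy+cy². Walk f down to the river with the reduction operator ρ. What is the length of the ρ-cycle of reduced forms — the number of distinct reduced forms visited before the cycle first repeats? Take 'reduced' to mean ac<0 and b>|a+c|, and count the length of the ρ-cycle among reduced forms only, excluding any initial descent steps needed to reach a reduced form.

D = 260, ⌊√D⌋ = 16
descent: ρ → (7,6,-8)  [lands on river]
river: ρ → (-8,10,5)
river: ρ → (5,10,-8)
river: ρ → (-8,6,7)
river: ρ → (7,8,-7)
river: ρ → (-7,6,8)
river: ρ → (8,10,-5)
river: ρ → (-5,10,8)
river: ρ → (8,6,-7)
river: ρ → (-7,8,7)
ρ-cycle length = 10 (tail of 1 descent step not counted)

10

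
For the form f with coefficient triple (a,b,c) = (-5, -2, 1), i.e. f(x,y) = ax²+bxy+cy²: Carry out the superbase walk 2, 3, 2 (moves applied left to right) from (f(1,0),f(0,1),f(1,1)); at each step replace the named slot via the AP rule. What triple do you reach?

start (-5,1,-6) = (f(1,0),f(0,1),f(1,1))
replace slot 2: 2·((-5)+(-6)) − 1 = -23 → (-5,-23,-6)
replace slot 3: 2·((-5)+(-23)) − (-6) = -50 → (-5,-23,-50)
replace slot 2: 2·((-5)+(-50)) − (-23) = -87 → (-5,-87,-50)

-5,-87,-50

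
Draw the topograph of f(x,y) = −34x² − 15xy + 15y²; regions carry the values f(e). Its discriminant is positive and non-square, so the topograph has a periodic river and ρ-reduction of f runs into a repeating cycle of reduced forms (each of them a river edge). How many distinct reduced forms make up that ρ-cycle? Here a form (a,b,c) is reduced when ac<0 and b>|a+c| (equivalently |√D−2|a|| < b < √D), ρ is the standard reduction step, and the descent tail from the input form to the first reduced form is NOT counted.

D = 2265, ⌊√D⌋ = 47
descent: ρ → (15,45,-4)  [lands on river]
river: ρ → (-4,43,26)
river: ρ → (26,9,-21)
river: ρ → (-21,33,14)
river: ρ → (14,23,-31)
river: ρ → (-31,39,6)
river: ρ → (6,45,-10)
river: ρ → (-10,35,26)
river: ρ → (26,17,-19)
river: ρ → (-19,21,24)
river: ρ → (24,27,-16)
river: ρ → (-16,37,14)
river: ρ → (14,47,-1)
river: ρ → (-1,47,14)
river: ρ → (14,37,-16)
river: ρ → (-16,27,24)
river: ρ → (24,21,-19)
river: ρ → (-19,17,26)
river: ρ → (26,35,-10)
river: ρ → (-10,45,6)
river: ρ → (6,39,-31)
river: ρ → (-31,23,14)
river: ρ → (14,33,-21)
river: ρ → (-21,9,26)
river: ρ → (26,43,-4)
river: ρ → (-4,45,15)
ρ-cycle length = 26 (tail of 1 descent step not counted)

26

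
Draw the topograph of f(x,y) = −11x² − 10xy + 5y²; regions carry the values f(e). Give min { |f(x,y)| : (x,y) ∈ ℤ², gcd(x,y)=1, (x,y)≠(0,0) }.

descent: ρ → (5,10,-11)  [lands on river]
river: ρ → (-11,12,4)
river: ρ → (4,12,-11)
river: ρ → (-11,10,5)
closes: descent 1, river 4
min |a| on river = 4

4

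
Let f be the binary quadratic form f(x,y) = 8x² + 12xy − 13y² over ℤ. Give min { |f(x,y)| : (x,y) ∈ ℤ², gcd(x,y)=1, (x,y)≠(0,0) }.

river: ρ → (-13,14,7)
river: ρ → (7,14,-13)
river: ρ → (-13,12,8)
river: ρ → (8,20,-5)
river: ρ → (-5,20,8)
river: ρ → (8,12,-13)
closes: descent 0, river 6
min |a| on river = 5

5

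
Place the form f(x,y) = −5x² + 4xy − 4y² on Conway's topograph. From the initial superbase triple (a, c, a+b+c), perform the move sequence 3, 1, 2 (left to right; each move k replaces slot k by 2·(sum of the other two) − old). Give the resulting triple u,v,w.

start (-5,-4,-5) = (f(1,0),f(0,1),f(1,1))
replace slot 3: 2·((-5)+(-4)) − (-5) = -13 → (-5,-4,-13)
replace slot 1: 2·((-4)+(-13)) − (-5) = -29 → (-29,-4,-13)
replace slot 2: 2·((-29)+(-13)) − (-4) = -80 → (-29,-80,-13)

-29,-80,-13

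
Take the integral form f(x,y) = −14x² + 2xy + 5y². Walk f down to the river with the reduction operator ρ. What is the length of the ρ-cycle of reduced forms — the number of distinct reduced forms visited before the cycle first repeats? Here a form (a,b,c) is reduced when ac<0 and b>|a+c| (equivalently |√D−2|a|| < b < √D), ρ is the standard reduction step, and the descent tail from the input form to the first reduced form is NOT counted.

D = 284, ⌊√D⌋ = 16
descent: ρ → (5,8,-11)  [lands on river]
river: ρ → (-11,14,2)
river: ρ → (2,14,-11)
river: ρ → (-11,8,5)
river: ρ → (5,12,-7)
river: ρ → (-7,16,1)
river: ρ → (1,16,-7)
river: ρ → (-7,12,5)
ρ-cycle length = 8 (tail of 1 descent step not counted)

8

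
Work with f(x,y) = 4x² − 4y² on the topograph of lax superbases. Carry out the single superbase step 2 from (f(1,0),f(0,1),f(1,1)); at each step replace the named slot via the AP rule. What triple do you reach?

start (4,-4,0) = (f(1,0),f(0,1),f(1,1))
replace slot 2: 2·(4+0) − (-4) = 12 → (4,12,0)

4,12,0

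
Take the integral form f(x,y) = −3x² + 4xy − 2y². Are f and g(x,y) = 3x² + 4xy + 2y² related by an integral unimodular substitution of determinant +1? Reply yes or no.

D₁ = -8, D₂ = -8
f is negative-definite; reduce −f:
−f: translate: b→2 (≡-4 mod 6), so (3,-4,2)→(3,2,1)
−f: flip: (3,2,1)→(1,-2,3)
−f: translate: b→0 (≡-2 mod 2), so (1,-2,3)→(1,0,2)
−f: reduced (well bottom): (1,0,2) with a≤c, −a<b≤a
flip sign back: reduced form of f is (-1,0,-2)
g: translate: b→-2 (≡4 mod 6), so (3,4,2)→(3,-2,1)
g: flip: (3,-2,1)→(1,2,3)
g: translate: b→0 (≡2 mod 2), so (1,2,3)→(1,0,2)
g: reduced (well bottom): (1,0,2) with a≤c, −a<b≤a
reduced forms (-1, 0, -2) vs (1, 0, 2) ⇒ inequivalent

no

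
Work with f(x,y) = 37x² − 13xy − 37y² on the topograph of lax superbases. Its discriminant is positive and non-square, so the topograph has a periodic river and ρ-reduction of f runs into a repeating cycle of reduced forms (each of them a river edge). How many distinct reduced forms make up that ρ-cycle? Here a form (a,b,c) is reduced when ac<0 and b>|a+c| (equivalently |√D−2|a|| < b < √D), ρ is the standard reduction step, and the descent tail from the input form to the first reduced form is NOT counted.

D = 5645, ⌊√D⌋ = 75
descent: ρ → (-37,13,37)  [lands on river]
river: ρ → (37,61,-13)
river: ρ → (-13,69,17)
river: ρ → (17,67,-17)
river: ρ → (-17,69,13)
river: ρ → (13,61,-37)
ρ-cycle length = 6 (tail of 1 descent step not counted)

6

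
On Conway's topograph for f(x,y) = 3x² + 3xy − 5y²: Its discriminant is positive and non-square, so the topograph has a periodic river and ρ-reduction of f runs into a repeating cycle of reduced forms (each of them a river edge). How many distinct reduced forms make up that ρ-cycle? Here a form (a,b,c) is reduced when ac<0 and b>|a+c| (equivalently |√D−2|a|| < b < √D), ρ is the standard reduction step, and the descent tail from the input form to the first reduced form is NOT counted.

D = 69, ⌊√D⌋ = 8
river: ρ → (-5,7,1)
river: ρ → (1,7,-5)
river: ρ → (-5,3,3)
river: ρ → (3,3,-5)
ρ-cycle length = 4 (tail of 0 descent steps not counted)

4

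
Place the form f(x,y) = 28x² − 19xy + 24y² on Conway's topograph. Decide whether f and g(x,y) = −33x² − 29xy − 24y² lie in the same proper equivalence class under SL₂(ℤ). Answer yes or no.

D₁ = -2327, D₂ = -2327
f: flip: (28,-19,24)→(24,19,28)
f: reduced (well bottom): (24,19,28) with a≤c, −a<b≤a
g is negative-definite; reduce −g:
−g: flip: (33,29,24)→(24,-29,33)
−g: translate: b→19 (≡-29 mod 48), so (24,-29,33)→(24,19,28)
−g: reduced (well bottom): (24,19,28) with a≤c, −a<b≤a
flip sign back: reduced form of g is (-24,-19,-28)
reduced forms (24, 19, 28) vs (-24, -19, -28) ⇒ inequivalent

no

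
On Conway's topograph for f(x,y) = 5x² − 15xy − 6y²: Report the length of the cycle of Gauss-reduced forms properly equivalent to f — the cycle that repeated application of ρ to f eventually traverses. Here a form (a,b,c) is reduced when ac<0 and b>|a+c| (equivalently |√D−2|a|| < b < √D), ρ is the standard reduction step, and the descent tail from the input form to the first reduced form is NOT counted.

D = 345, ⌊√D⌋ = 18
descent: ρ → (-6,15,5)  [lands on river]
river: ρ → (5,15,-6)
river: ρ → (-6,9,11)
river: ρ → (11,13,-4)
river: ρ → (-4,11,14)
river: ρ → (14,17,-1)
river: ρ → (-1,17,14)
river: ρ → (14,11,-4)
river: ρ → (-4,13,11)
river: ρ → (11,9,-6)
ρ-cycle length = 10 (tail of 1 descent step not counted)

10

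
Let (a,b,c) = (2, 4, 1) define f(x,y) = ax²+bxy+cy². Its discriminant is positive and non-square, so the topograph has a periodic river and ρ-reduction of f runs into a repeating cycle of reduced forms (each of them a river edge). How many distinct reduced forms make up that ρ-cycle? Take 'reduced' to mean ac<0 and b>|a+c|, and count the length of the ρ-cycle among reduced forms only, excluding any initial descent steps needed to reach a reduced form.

D = 8, ⌊√D⌋ = 2
descent: ρ → (1,2,-1)  [lands on river]
river: ρ → (-1,2,1)
ρ-cycle length = 2 (tail of 1 descent step not counted)

2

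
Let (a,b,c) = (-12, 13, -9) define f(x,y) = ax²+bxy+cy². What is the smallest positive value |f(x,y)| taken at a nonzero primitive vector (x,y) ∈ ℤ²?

translate: b→11 (≡-13 mod 24), so (12,-13,9)→(12,11,8)
flip: (12,11,8)→(8,-11,12)
translate: b→5 (≡-11 mod 16), so (8,-11,12)→(8,5,9)
reduced (well bottom): (8,5,9) with a≤c, −a<b≤a
well minimum |f| = |-8| = 8 (negative-definite)

8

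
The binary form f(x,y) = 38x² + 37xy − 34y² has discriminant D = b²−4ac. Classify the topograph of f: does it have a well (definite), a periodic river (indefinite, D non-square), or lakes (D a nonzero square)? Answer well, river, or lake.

D = b²−4ac = 37² − 4·38·(-34) = 6537
D > 0 non-square ⇒ indefinite ⇒ periodic river

river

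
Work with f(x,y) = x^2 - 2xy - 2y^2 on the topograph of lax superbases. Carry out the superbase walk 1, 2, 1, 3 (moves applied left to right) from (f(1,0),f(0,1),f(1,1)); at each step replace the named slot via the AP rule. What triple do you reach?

start (1,-2,-3) = (f(1,0),f(0,1),f(1,1))
replace slot 1: 2·((-2)+(-3)) − 1 = -11 → (-11,-2,-3)
replace slot 2: 2·((-11)+(-3)) − (-2) = -26 → (-11,-26,-3)
replace slot 1: 2·((-26)+(-3)) − (-11) = -47 → (-47,-26,-3)
replace slot 3: 2·((-47)+(-26)) − (-3) = -143 → (-47,-26,-143)

-47,-26,-143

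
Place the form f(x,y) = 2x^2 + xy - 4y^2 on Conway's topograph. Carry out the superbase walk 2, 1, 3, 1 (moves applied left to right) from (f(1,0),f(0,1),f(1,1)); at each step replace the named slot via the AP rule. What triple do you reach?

start (2,-4,-1) = (f(1,0),f(0,1),f(1,1))
replace slot 2: 2·(2+(-1)) − (-4) = 6 → (2,6,-1)
replace slot 1: 2·(6+(-1)) − 2 = 8 → (8,6,-1)
replace slot 3: 2·(8+6) − (-1) = 29 → (8,6,29)
replace slot 1: 2·(6+29) − 8 = 62 → (62,6,29)

62,6,29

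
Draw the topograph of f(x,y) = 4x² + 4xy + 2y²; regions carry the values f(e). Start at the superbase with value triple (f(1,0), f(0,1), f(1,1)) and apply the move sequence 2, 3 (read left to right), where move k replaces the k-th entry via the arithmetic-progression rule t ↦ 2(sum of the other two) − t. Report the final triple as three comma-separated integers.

start (4,2,10) = (f(1,0),f(0,1),f(1,1))
replace slot 2: 2·(4+10) − 2 = 26 → (4,26,10)
replace slot 3: 2·(4+26) − 10 = 50 → (4,26,50)

4,26,50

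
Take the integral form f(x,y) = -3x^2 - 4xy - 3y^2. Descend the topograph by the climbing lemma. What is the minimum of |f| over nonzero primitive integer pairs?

translate: b→-2 (≡4 mod 6), so (3,4,3)→(3,-2,2)
flip: (3,-2,2)→(2,2,3)
reduced (well bottom): (2,2,3) with a≤c, −a<b≤a
well minimum |f| = |-2| = 2 (negative-definite)

2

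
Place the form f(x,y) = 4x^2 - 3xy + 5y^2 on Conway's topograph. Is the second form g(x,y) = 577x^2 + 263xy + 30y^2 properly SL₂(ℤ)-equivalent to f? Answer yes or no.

D₁ = -71, D₂ = -71
f: reduced (well bottom): (4,-3,5) with a≤c, −a<b≤a
g: flip: (577,263,30)→(30,-263,577)
g: translate: b→-23 (≡-263 mod 60), so (30,-263,577)→(30,-23,5)
g: flip: (30,-23,5)→(5,23,30)
g: translate: b→3 (≡23 mod 10), so (5,23,30)→(5,3,4)
g: flip: (5,3,4)→(4,-3,5)
g: reduced (well bottom): (4,-3,5) with a≤c, −a<b≤a
reduced forms (4, -3, 5) vs (4, -3, 5) ⇒ equivalent

yes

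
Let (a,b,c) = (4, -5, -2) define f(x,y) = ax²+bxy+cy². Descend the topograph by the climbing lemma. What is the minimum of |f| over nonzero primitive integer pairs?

descent: ρ → (-2,5,4)  [lands on river]
river: ρ → (4,3,-3)
river: ρ → (-3,3,4)
river: ρ → (4,5,-2)
river: ρ → (-2,7,1)
river: ρ → (1,7,-2)
closes: descent 1, river 6
min |a| on river = 1

1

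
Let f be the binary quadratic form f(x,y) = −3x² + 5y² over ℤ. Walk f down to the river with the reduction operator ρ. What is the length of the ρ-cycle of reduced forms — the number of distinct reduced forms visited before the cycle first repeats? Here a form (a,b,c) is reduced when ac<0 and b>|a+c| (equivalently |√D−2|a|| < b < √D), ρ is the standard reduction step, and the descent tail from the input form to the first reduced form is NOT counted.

D = 60, ⌊√D⌋ = 7
descent: ρ → (5,0,-3)
descent: ρ → (-3,6,2)  [lands on river]
river: ρ → (2,6,-3)
ρ-cycle length = 2 (tail of 2 descent steps not counted)

2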